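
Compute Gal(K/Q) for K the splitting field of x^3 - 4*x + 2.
Gal(K/Q) = S_3 (symmetric group of order 6)

Compute the discriminant of x^3 + (0)*x^2 + (-4)*x + (2): Δ = 148. Since Δ is not a rational square, the Galois group is not contained in A_3; it must be the full S_3 (irreducibility of the cubic rules out anything smaller).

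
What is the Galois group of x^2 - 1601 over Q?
Gal(K/Q) = Z/2Z (cyclic of order 2)

x^2 - 1601 is irreducible over Q since 1601 is not a rational square. The splitting field Q(sqrt(1601)) has degree 2 over Q, and its unique nontrivial automorphism is sqrt(1601) ↦ -sqrt(1601). Hence Gal(Q(sqrt(1601))/Q) = Z/2Z.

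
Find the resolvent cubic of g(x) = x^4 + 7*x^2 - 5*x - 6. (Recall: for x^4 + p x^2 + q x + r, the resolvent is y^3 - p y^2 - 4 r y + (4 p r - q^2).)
h(y) = y^3 - 7*y^2 + 24*y - 193

Identify coefficients: p = 7, q = -5, r = -6.
Plug into h(y) = y^3 - p y^2 - 4 r y + (4 p r - q^2):
  h(y) = y^3 - (7) y^2 - 4*(-6) y + (4*(7)*(-6) - (-5)^2)
       = y^3 + (-7) y^2 + (24) y + (-193).
Simplifying: h(y) = y^3 - 7*y^2 + 24*y - 193.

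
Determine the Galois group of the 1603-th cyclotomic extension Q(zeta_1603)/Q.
|Gal(Q(zeta_1603)/Q)| = phi(1603) = 1368; group ≅ (Z/1603Z)^* ≅ Z/6Z × Z/228Z

The n-th cyclotomic polynomial Φ_1603(x) is the minimal polynomial of zeta_1603 over Q and has degree phi(1603) = 1368. So Q(zeta_1603) is a degree-1368 Galois extension with Galois group (Z/1603Z)^*. By CRT, (Z/1603Z)^* ≅ (Z/7Z)^* × (Z/229Z)^*. Each prime-power unit group is (Z/7Z)^* ≅ Z/6Z; (Z/229Z)^* ≅ Z/228Z. Hence Gal(Q(zeta_1603)/Q) ≅ Z/6Z × Z/228Z.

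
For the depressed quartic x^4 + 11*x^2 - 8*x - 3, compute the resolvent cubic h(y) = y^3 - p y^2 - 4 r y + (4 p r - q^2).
h(y) = y^3 - 11*y^2 + 12*y - 196

Identify coefficients: p = 11, q = -8, r = -3.
Plug into h(y) = y^3 - p y^2 - 4 r y + (4 p r - q^2):
  h(y) = y^3 - (11) y^2 - 4*(-3) y + (4*(11)*(-3) - (-8)^2)
       = y^3 + (-11) y^2 + (12) y + (-196).
Simplifying: h(y) = y^3 - 11*y^2 + 12*y - 196.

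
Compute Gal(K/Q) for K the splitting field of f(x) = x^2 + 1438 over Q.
Gal(K/Q) = Z/2Z (cyclic of order 2)

x^2 + 1438 is irreducible over Q since -1438 is not a rational square. The splitting field Q(sqrt(-1438)) has degree 2 over Q, and its unique nontrivial automorphism is sqrt(-1438) ↦ -sqrt(-1438). Hence Gal(Q(sqrt(-1438))/Q) = Z/2Z.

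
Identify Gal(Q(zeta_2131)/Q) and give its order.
|Gal(Q(zeta_2131)/Q)| = phi(2131) = 2130; group ≅ (Z/2131Z)^* ≅ Z/2130Z

The n-th cyclotomic polynomial Φ_2131(x) is the minimal polynomial of zeta_2131 over Q and has degree phi(2131) = 2130. So Q(zeta_2131) is a degree-2130 Galois extension with Galois group (Z/2131Z)^*. (Z/2131Z)^* is cyclic since 2131 is an odd prime power (or 4). Hence Gal(Q(zeta_2131)/Q) ≅ Z/2130Z.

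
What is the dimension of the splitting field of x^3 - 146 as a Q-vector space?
[K:Q] = 6

x^3 - 146 has one real root r = 146^(1/3) and two complex roots r*zeta_3, r*zeta_3^2 where zeta_3 = e^(2*pi*i/3). The splitting field is Q(r, zeta_3). [Q(r):Q] = 3 and [Q(zeta_3):Q] = 2 with gcd = 1, so [Q(r, zeta_3):Q] = 3 * 2 = 6.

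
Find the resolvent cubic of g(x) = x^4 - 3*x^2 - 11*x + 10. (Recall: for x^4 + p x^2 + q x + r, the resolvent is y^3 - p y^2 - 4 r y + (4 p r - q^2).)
h(y) = y^3 + 3*y^2 - 40*y - 241

Identify coefficients: p = -3, q = -11, r = 10.
Plug into h(y) = y^3 - p y^2 - 4 r y + (4 p r - q^2):
  h(y) = y^3 - (-3) y^2 - 4*(10) y + (4*(-3)*(10) - (-11)^2)
       = y^3 + (3) y^2 + (-40) y + (-241).
Simplifying: h(y) = y^3 + 3*y^2 - 40*y - 241.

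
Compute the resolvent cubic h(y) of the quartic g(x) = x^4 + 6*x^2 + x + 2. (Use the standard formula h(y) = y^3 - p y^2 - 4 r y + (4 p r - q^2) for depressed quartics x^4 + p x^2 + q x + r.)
h(y) = y^3 - 6*y^2 - 8*y + 47

Identify coefficients: p = 6, q = 1, r = 2.
Plug into h(y) = y^3 - p y^2 - 4 r y + (4 p r - q^2):
  h(y) = y^3 - (6) y^2 - 4*(2) y + (4*(6)*(2) - (1)^2)
       = y^3 + (-6) y^2 + (-8) y + (47).
Simplifying: h(y) = y^3 - 6*y^2 - 8*y + 47.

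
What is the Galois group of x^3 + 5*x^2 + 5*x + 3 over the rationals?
Gal(K/Q) = S_3 (symmetric group of order 6)

Compute the discriminant of x^3 + (5)*x^2 + (5)*x + (3): Δ = -268. Since Δ is not a rational square, the Galois group is not contained in A_3; it must be the full S_3 (irreducibility of the cubic rules out anything smaller).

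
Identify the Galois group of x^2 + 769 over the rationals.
Gal(K/Q) = Z/2Z (cyclic of order 2)

x^2 + 769 is irreducible over Q since -769 is not a rational square. The splitting field Q(sqrt(-769)) has degree 2 over Q, and its unique nontrivial automorphism is sqrt(-769) ↦ -sqrt(-769). Hence Gal(Q(sqrt(-769))/Q) = Z/2Z.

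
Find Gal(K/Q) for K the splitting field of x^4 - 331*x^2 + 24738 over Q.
Gal(K/Q) = V_4 (Klein four-group, Z/2Z × Z/2Z)

f factors as (x^2 - 217)(x^2 - 114), so the splitting field is K = Q(sqrt(217), sqrt(114)). The elements 217, 114, 24738 are all non-squares in Q, so sqrt(217) and sqrt(114) generate independent quadratic extensions. Thus [K:Q] = 4 and Gal(K/Q) is generated by the two order-2 automorphisms sqrt(217) ↦ -sqrt(217) and sqrt(114) ↦ -sqrt(114), giving V_4.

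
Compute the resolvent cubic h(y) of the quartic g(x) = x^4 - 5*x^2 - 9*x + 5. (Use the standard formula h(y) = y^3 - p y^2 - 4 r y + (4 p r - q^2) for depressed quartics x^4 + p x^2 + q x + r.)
h(y) = y^3 + 5*y^2 - 20*y - 181

Identify coefficients: p = -5, q = -9, r = 5.
Plug into h(y) = y^3 - p y^2 - 4 r y + (4 p r - q^2):
  h(y) = y^3 - (-5) y^2 - 4*(5) y + (4*(-5)*(5) - (-9)^2)
       = y^3 + (5) y^2 + (-20) y + (-181).
Simplifying: h(y) = y^3 + 5*y^2 - 20*y - 181.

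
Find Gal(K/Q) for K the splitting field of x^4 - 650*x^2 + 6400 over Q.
Gal(K/Q) = Z/2Z (cyclic of order 2)

f factors as (x^2 - 10)(x^2 - 640), so the splitting field is K = Q(sqrt(10), sqrt(640)). The squarefree part of 10 is 10 and the squarefree part of 640 is also 10, so sqrt(10) and sqrt(640) are both rational multiples of sqrt(10). Hence Q(sqrt(10)) = Q(sqrt(640)) = Q(sqrt(10)), and the splitting field collapses to a single degree-2 extension with Galois group Z/2Z.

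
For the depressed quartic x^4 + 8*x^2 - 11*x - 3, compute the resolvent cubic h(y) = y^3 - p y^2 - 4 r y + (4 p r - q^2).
h(y) = y^3 - 8*y^2 + 12*y - 217

Identify coefficients: p = 8, q = -11, r = -3.
Plug into h(y) = y^3 - p y^2 - 4 r y + (4 p r - q^2):
  h(y) = y^3 - (8) y^2 - 4*(-3) y + (4*(8)*(-3) - (-11)^2)
       = y^3 + (-8) y^2 + (12) y + (-217).
Simplifying: h(y) = y^3 - 8*y^2 + 12*y - 217.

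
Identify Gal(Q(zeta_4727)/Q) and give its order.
|Gal(Q(zeta_4727)/Q)| = phi(4727) = 4536; group ≅ (Z/4727Z)^* ≅ Z/28Z × Z/162Z

The n-th cyclotomic polynomial Φ_4727(x) is the minimal polynomial of zeta_4727 over Q and has degree phi(4727) = 4536. So Q(zeta_4727) is a degree-4536 Galois extension with Galois group (Z/4727Z)^*. By CRT, (Z/4727Z)^* ≅ (Z/29Z)^* × (Z/163Z)^*. Each prime-power unit group is (Z/29Z)^* ≅ Z/28Z; (Z/163Z)^* ≅ Z/162Z. Hence Gal(Q(zeta_4727)/Q) ≅ Z/28Z × Z/162Z.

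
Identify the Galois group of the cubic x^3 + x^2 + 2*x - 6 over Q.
Gal(K/Q) = S_3 (symmetric group of order 6)

Compute the discriminant of x^3 + (1)*x^2 + (2)*x + (-6): Δ = -1192. Since Δ is not a rational square, the Galois group is not contained in A_3; it must be the full S_3 (irreducibility of the cubic rules out anything smaller).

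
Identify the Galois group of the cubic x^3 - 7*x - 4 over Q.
Gal(K/Q) = S_3 (symmetric group of order 6)

Compute the discriminant of x^3 + (0)*x^2 + (-7)*x + (-4): Δ = 940. Since Δ is not a rational square, the Galois group is not contained in A_3; it must be the full S_3 (irreducibility of the cubic rules out anything smaller).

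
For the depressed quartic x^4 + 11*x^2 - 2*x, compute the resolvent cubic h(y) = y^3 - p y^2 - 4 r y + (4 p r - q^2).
h(y) = y^3 - 11*y^2 - 4

Identify coefficients: p = 11, q = -2, r = 0.
Plug into h(y) = y^3 - p y^2 - 4 r y + (4 p r - q^2):
  h(y) = y^3 - (11) y^2 - 4*(0) y + (4*(11)*(0) - (-2)^2)
       = y^3 + (-11) y^2 + (0) y + (-4).
Simplifying: h(y) = y^3 - 11*y^2 - 4.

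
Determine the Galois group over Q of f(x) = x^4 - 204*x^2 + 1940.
Gal(K/Q) = V_4 (Klein four-group, Z/2Z × Z/2Z)

f factors as (x^2 - 10)(x^2 - 194), so the splitting field is K = Q(sqrt(10), sqrt(194)). The elements 10, 194, 1940 are all non-squares in Q, so sqrt(10) and sqrt(194) generate independent quadratic extensions. Thus [K:Q] = 4 and Gal(K/Q) is generated by the two order-2 automorphisms sqrt(10) ↦ -sqrt(10) and sqrt(194) ↦ -sqrt(194), giving V_4.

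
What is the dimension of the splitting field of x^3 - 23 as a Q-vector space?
[K:Q] = 6

x^3 - 23 has one real root r = 23^(1/3) and two complex roots r*zeta_3, r*zeta_3^2 where zeta_3 = e^(2*pi*i/3). The splitting field is Q(r, zeta_3). [Q(r):Q] = 3 and [Q(zeta_3):Q] = 2 with gcd = 1, so [Q(r, zeta_3):Q] = 3 * 2 = 6.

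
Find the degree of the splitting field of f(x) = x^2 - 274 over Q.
[K:Q] = 2

The polynomial x^2 - 274 is irreducible over Q since 274 is not a perfect square. Its splitting field is Q(sqrt(274)), which has degree 2 over Q.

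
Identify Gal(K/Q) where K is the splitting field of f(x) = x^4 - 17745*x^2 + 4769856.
Gal(K/Q) = Z/2Z (cyclic of order 2)

f factors as (x^2 - 273)(x^2 - 17472), so the splitting field is K = Q(sqrt(273), sqrt(17472)). The squarefree part of 273 is 273 and the squarefree part of 17472 is also 273, so sqrt(273) and sqrt(17472) are both rational multiples of sqrt(273). Hence Q(sqrt(273)) = Q(sqrt(17472)) = Q(sqrt(273)), and the splitting field collapses to a single degree-2 extension with Galois group Z/2Z.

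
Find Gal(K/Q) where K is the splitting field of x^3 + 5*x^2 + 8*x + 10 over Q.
Gal(K/Q) = S_3 (symmetric group of order 6)

Compute the discriminant of x^3 + (5)*x^2 + (8)*x + (10): Δ = -948. Since Δ is not a rational square, the Galois group is not contained in A_3; it must be the full S_3 (irreducibility of the cubic rules out anything smaller).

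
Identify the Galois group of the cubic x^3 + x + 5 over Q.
Gal(K/Q) = S_3 (symmetric group of order 6)

Compute the discriminant of x^3 + (0)*x^2 + (1)*x + (5): Δ = -679. Since Δ is not a rational square, the Galois group is not contained in A_3; it must be the full S_3 (irreducibility of the cubic rules out anything smaller).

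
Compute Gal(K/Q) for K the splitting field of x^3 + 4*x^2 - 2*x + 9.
Gal(K/Q) = S_3 (symmetric group of order 6)

Compute the discriminant of x^3 + (4)*x^2 + (-2)*x + (9): Δ = -5691. Since Δ is not a rational square, the Galois group is not contained in A_3; it must be the full S_3 (irreducibility of the cubic rules out anything smaller).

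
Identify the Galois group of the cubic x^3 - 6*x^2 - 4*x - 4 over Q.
Gal(K/Q) = S_3 (symmetric group of order 6)

Compute the discriminant of x^3 + (-6)*x^2 + (-4)*x + (-4): Δ = -4784. Since Δ is not a rational square, the Galois group is not contained in A_3; it must be the full S_3 (irreducibility of the cubic rules out anything smaller).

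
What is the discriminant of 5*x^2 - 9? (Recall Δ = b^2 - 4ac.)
Δ = 180

For a quadratic a x^2 + b x + c the discriminant is Δ = b^2 - 4ac = (0)^2 - 4*(5)*(-9) = 0 - (-180) = 180.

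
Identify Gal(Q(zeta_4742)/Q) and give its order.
|Gal(Q(zeta_4742)/Q)| = phi(4742) = 2370; group ≅ (Z/4742Z)^* ≅ Z/2370Z

The n-th cyclotomic polynomial Φ_4742(x) is the minimal polynomial of zeta_4742 over Q and has degree phi(4742) = 2370. So Q(zeta_4742) is a degree-2370 Galois extension with Galois group (Z/4742Z)^*. By CRT, (Z/4742Z)^* ≅ (Z/2Z)^* × (Z/2371Z)^*. Each prime-power unit group is (Z/2Z)^* ≅ trivial group (order 1); (Z/2371Z)^* ≅ Z/2370Z. Hence Gal(Q(zeta_4742)/Q) ≅ Z/2370Z.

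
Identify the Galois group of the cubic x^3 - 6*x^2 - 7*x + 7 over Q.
Gal(K/Q) = S_3 (symmetric group of order 6)

Compute the discriminant of x^3 + (-6)*x^2 + (-7)*x + (7): Δ = 13153. Since Δ is not a rational square, the Galois group is not contained in A_3; it must be the full S_3 (irreducibility of the cubic rules out anything smaller).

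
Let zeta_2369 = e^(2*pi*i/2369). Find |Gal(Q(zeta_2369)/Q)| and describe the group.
|Gal(Q(zeta_2369)/Q)| = phi(2369) = 2244; group ≅ (Z/2369Z)^* ≅ Z/22Z × Z/102Z

The n-th cyclotomic polynomial Φ_2369(x) is the minimal polynomial of zeta_2369 over Q and has degree phi(2369) = 2244. So Q(zeta_2369) is a degree-2244 Galois extension with Galois group (Z/2369Z)^*. By CRT, (Z/2369Z)^* ≅ (Z/23Z)^* × (Z/103Z)^*. Each prime-power unit group is (Z/23Z)^* ≅ Z/22Z; (Z/103Z)^* ≅ Z/102Z. Hence Gal(Q(zeta_2369)/Q) ≅ Z/22Z × Z/102Z.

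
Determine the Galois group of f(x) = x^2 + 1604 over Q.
Gal(K/Q) = Z/2Z (cyclic of order 2)

x^2 + 1604 is irreducible over Q since -1604 is not a rational square. The splitting field Q(sqrt(-1604)) has degree 2 over Q, and its unique nontrivial automorphism is sqrt(-1604) ↦ -sqrt(-1604). Hence Gal(Q(sqrt(-1604))/Q) = Z/2Z.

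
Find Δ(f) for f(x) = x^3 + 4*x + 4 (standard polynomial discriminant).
Δ = -688

For a depressed cubic x^3 + p x + q the discriminant is Δ = -4 p^3 - 27 q^2 = -4*(4)^3 - 27*(4)^2 = -256 - 432 = -688.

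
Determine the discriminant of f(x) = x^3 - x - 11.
Δ = -3263

For a depressed cubic x^3 + p x + q the discriminant is Δ = -4 p^3 - 27 q^2 = -4*(-1)^3 - 27*(-11)^2 = 4 - 3267 = -3263.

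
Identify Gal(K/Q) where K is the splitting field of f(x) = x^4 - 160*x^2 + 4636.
Gal(K/Q) = V_4 (Klein four-group, Z/2Z × Z/2Z)

f factors as (x^2 - 122)(x^2 - 38), so the splitting field is K = Q(sqrt(122), sqrt(38)). The elements 122, 38, 4636 are all non-squares in Q, so sqrt(122) and sqrt(38) generate independent quadratic extensions. Thus [K:Q] = 4 and Gal(K/Q) is generated by the two order-2 automorphisms sqrt(122) ↦ -sqrt(122) and sqrt(38) ↦ -sqrt(38), giving V_4.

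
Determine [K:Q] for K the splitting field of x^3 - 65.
[K:Q] = 6

x^3 - 65 has one real root r = 65^(1/3) and two complex roots r*zeta_3, r*zeta_3^2 where zeta_3 = e^(2*pi*i/3). The splitting field is Q(r, zeta_3). [Q(r):Q] = 3 and [Q(zeta_3):Q] = 2 with gcd = 1, so [Q(r, zeta_3):Q] = 3 * 2 = 6.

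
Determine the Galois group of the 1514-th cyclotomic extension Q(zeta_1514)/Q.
|Gal(Q(zeta_1514)/Q)| = phi(1514) = 756; group ≅ (Z/1514Z)^* ≅ Z/756Z

The n-th cyclotomic polynomial Φ_1514(x) is the minimal polynomial of zeta_1514 over Q and has degree phi(1514) = 756. So Q(zeta_1514) is a degree-756 Galois extension with Galois group (Z/1514Z)^*. By CRT, (Z/1514Z)^* ≅ (Z/2Z)^* × (Z/757Z)^*. Each prime-power unit group is (Z/2Z)^* ≅ trivial group (order 1); (Z/757Z)^* ≅ Z/756Z. Hence Gal(Q(zeta_1514)/Q) ≅ Z/756Z.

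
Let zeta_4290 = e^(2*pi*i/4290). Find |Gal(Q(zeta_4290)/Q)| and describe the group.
|Gal(Q(zeta_4290)/Q)| = phi(4290) = 960; group ≅ (Z/4290Z)^* ≅ Z/2Z × Z/4Z × Z/10Z × Z/12Z

The n-th cyclotomic polynomial Φ_4290(x) is the minimal polynomial of zeta_4290 over Q and has degree phi(4290) = 960. So Q(zeta_4290) is a degree-960 Galois extension with Galois group (Z/4290Z)^*. By CRT, (Z/4290Z)^* ≅ (Z/2Z)^* × (Z/3Z)^* × (Z/5Z)^* × (Z/11Z)^* × (Z/13Z)^*. Each prime-power unit group is (Z/2Z)^* ≅ trivial group (order 1); (Z/3Z)^* ≅ Z/2Z; (Z/5Z)^* ≅ Z/4Z; (Z/11Z)^* ≅ Z/10Z; (Z/13Z)^* ≅ Z/12Z. Hence Gal(Q(zeta_4290)/Q) ≅ Z/2Z × Z/4Z × Z/10Z × Z/12Z.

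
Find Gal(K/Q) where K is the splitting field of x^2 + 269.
Gal(K/Q) = Z/2Z (cyclic of order 2)

x^2 + 269 is irreducible over Q since -269 is not a rational square. The splitting field Q(sqrt(-269)) has degree 2 over Q, and its unique nontrivial automorphism is sqrt(-269) ↦ -sqrt(-269). Hence Gal(Q(sqrt(-269))/Q) = Z/2Z.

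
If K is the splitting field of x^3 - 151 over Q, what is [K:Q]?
[K:Q] = 6

x^3 - 151 has one real root r = 151^(1/3) and two complex roots r*zeta_3, r*zeta_3^2 where zeta_3 = e^(2*pi*i/3). The splitting field is Q(r, zeta_3). [Q(r):Q] = 3 and [Q(zeta_3):Q] = 2 with gcd = 1, so [Q(r, zeta_3):Q] = 3 * 2 = 6.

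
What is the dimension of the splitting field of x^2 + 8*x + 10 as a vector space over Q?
[K:Q] = 2

The discriminant of x^2 + (8)*x + (10) is b^2 - 4c = 64 - (40) = 24. Since 24 is not a perfect square in Q, the polynomial is irreducible over Q. Its two roots generate a degree-2 extension, so [K:Q] = 2.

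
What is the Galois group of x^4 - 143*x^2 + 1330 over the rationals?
Gal(K/Q) = V_4 (Klein four-group, Z/2Z × Z/2Z)

f factors as (x^2 - 10)(x^2 - 133), so the splitting field is K = Q(sqrt(10), sqrt(133)). The elements 10, 133, 1330 are all non-squares in Q, so sqrt(10) and sqrt(133) generate independent quadratic extensions. Thus [K:Q] = 4 and Gal(K/Q) is generated by the two order-2 automorphisms sqrt(10) ↦ -sqrt(10) and sqrt(133) ↦ -sqrt(133), giving V_4.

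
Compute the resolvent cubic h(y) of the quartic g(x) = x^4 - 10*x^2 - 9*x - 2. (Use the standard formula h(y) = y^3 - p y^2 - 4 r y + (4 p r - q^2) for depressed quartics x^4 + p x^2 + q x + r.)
h(y) = y^3 + 10*y^2 + 8*y - 1

Identify coefficients: p = -10, q = -9, r = -2.
Plug into h(y) = y^3 - p y^2 - 4 r y + (4 p r - q^2):
  h(y) = y^3 - (-10) y^2 - 4*(-2) y + (4*(-10)*(-2) - (-9)^2)
       = y^3 + (10) y^2 + (8) y + (-1).
Simplifying: h(y) = y^3 + 10*y^2 + 8*y - 1.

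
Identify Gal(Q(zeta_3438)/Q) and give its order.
|Gal(Q(zeta_3438)/Q)| = phi(3438) = 1140; group ≅ (Z/3438Z)^* ≅ Z/6Z × Z/190Z

The n-th cyclotomic polynomial Φ_3438(x) is the minimal polynomial of zeta_3438 over Q and has degree phi(3438) = 1140. So Q(zeta_3438) is a degree-1140 Galois extension with Galois group (Z/3438Z)^*. By CRT, (Z/3438Z)^* ≅ (Z/2Z)^* × (Z/9Z)^* × (Z/191Z)^*. Each prime-power unit group is (Z/2Z)^* ≅ trivial group (order 1); (Z/9Z)^* ≅ Z/6Z; (Z/191Z)^* ≅ Z/190Z. Hence Gal(Q(zeta_3438)/Q) ≅ Z/6Z × Z/190Z.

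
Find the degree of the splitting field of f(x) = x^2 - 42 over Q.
[K:Q] = 2

The polynomial x^2 - 42 is irreducible over Q since 42 is not a perfect square. Its splitting field is Q(sqrt(42)), which has degree 2 over Q.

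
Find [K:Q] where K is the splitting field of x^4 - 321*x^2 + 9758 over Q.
[K:Q] = 4

f factors as (x^2 - 34)(x^2 - 287); the splitting field is K = Q(sqrt(34), sqrt(287)). Since 34, 287, and 9758 are all non-squares in Q, the three subfields Q(sqrt(34)), Q(sqrt(287)), Q(sqrt(9758)) are distinct degree-2 extensions, so [K:Q] = 4 (Klein four Galois group).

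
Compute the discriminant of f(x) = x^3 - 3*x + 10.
Δ = -2592

For a depressed cubic x^3 + p x + q the discriminant is Δ = -4 p^3 - 27 q^2 = -4*(-3)^3 - 27*(10)^2 = 108 - 2700 = -2592.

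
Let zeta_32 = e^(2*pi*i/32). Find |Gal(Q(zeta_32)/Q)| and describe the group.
|Gal(Q(zeta_32)/Q)| = phi(32) = 16; group ≅ (Z/32Z)^* ≅ Z/2Z × Z/8Z

The n-th cyclotomic polynomial Φ_32(x) is the minimal polynomial of zeta_32 over Q and has degree phi(32) = 16. So Q(zeta_32) is a degree-16 Galois extension with Galois group (Z/32Z)^*. (Z/32Z)^* for n = 2^5 is Z/2Z × Z/2^3Z (not cyclic). Hence Gal(Q(zeta_32)/Q) ≅ Z/2Z × Z/8Z.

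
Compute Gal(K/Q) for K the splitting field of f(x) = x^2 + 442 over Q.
Gal(K/Q) = Z/2Z (cyclic of order 2)

x^2 + 442 is irreducible over Q since -442 is not a rational square. The splitting field Q(sqrt(-442)) has degree 2 over Q, and its unique nontrivial automorphism is sqrt(-442) ↦ -sqrt(-442). Hence Gal(Q(sqrt(-442))/Q) = Z/2Z.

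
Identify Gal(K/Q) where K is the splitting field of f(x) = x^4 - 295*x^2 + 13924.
Gal(K/Q) = Z/2Z (cyclic of order 2)

f factors as (x^2 - 236)(x^2 - 59), so the splitting field is K = Q(sqrt(236), sqrt(59)). The squarefree part of 236 is 59 and the squarefree part of 59 is also 59, so sqrt(236) and sqrt(59) are both rational multiples of sqrt(59). Hence Q(sqrt(236)) = Q(sqrt(59)) = Q(sqrt(59)), and the splitting field collapses to a single degree-2 extension with Galois group Z/2Z.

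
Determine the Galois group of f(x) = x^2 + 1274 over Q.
Gal(K/Q) = Z/2Z (cyclic of order 2)

x^2 + 1274 is irreducible over Q since -1274 is not a rational square. The splitting field Q(sqrt(-1274)) has degree 2 over Q, and its unique nontrivial automorphism is sqrt(-1274) ↦ -sqrt(-1274). Hence Gal(Q(sqrt(-1274))/Q) = Z/2Z.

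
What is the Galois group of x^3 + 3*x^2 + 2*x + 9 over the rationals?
Gal(K/Q) = S_3 (symmetric group of order 6)

Compute the discriminant of x^3 + (3)*x^2 + (2)*x + (9): Δ = -2183. Since Δ is not a rational square, the Galois group is not contained in A_3; it must be the full S_3 (irreducibility of the cubic rules out anything smaller).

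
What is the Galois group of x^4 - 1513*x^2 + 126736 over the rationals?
Gal(K/Q) = Z/2Z (cyclic of order 2)

f factors as (x^2 - 89)(x^2 - 1424), so the splitting field is K = Q(sqrt(89), sqrt(1424)). The squarefree part of 89 is 89 and the squarefree part of 1424 is also 89, so sqrt(89) and sqrt(1424) are both rational multiples of sqrt(89). Hence Q(sqrt(89)) = Q(sqrt(1424)) = Q(sqrt(89)), and the splitting field collapses to a single degree-2 extension with Galois group Z/2Z.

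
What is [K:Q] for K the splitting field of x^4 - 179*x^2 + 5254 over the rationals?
[K:Q] = 4

f factors as (x^2 - 37)(x^2 - 142); the splitting field is K = Q(sqrt(37), sqrt(142)). Since 37, 142, and 5254 are all non-squares in Q, the three subfields Q(sqrt(37)), Q(sqrt(142)), Q(sqrt(5254)) are distinct degree-2 extensions, so [K:Q] = 4 (Klein four Galois group).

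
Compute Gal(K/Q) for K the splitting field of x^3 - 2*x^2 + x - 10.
Gal(K/Q) = S_3 (symmetric group of order 6)

Compute the discriminant of x^3 + (-2)*x^2 + (1)*x + (-10): Δ = -2660. Since Δ is not a rational square, the Galois group is not contained in A_3; it must be the full S_3 (irreducibility of the cubic rules out anything smaller).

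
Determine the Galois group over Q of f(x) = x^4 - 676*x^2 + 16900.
Gal(K/Q) = Z/2Z (cyclic of order 2)

f factors as (x^2 - 650)(x^2 - 26), so the splitting field is K = Q(sqrt(650), sqrt(26)). The squarefree part of 650 is 26 and the squarefree part of 26 is also 26, so sqrt(650) and sqrt(26) are both rational multiples of sqrt(26). Hence Q(sqrt(650)) = Q(sqrt(26)) = Q(sqrt(26)), and the splitting field collapses to a single degree-2 extension with Galois group Z/2Z.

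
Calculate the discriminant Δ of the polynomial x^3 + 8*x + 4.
Δ = -2480

For a depressed cubic x^3 + p x + q the discriminant is Δ = -4 p^3 - 27 q^2 = -4*(8)^3 - 27*(4)^2 = -2048 - 432 = -2480.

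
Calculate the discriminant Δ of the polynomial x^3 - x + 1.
Δ = -23

For a depressed cubic x^3 + p x + q the discriminant is Δ = -4 p^3 - 27 q^2 = -4*(-1)^3 - 27*(1)^2 = 4 - 27 = -23.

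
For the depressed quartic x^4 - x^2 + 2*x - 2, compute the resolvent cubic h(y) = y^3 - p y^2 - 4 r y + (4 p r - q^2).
h(y) = y^3 + y^2 + 8*y + 4

Identify coefficients: p = -1, q = 2, r = -2.
Plug into h(y) = y^3 - p y^2 - 4 r y + (4 p r - q^2):
  h(y) = y^3 - (-1) y^2 - 4*(-2) y + (4*(-1)*(-2) - (2)^2)
       = y^3 + (1) y^2 + (8) y + (4).
Simplifying: h(y) = y^3 + y^2 + 8*y + 4.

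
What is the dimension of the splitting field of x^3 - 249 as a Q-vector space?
[K:Q] = 6

x^3 - 249 has one real root r = 249^(1/3) and two complex roots r*zeta_3, r*zeta_3^2 where zeta_3 = e^(2*pi*i/3). The splitting field is Q(r, zeta_3). [Q(r):Q] = 3 and [Q(zeta_3):Q] = 2 with gcd = 1, so [Q(r, zeta_3):Q] = 3 * 2 = 6.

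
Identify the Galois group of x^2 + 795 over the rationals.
Gal(K/Q) = Z/2Z (cyclic of order 2)

x^2 + 795 is irreducible over Q since -795 is not a rational square. The splitting field Q(sqrt(-795)) has degree 2 over Q, and its unique nontrivial automorphism is sqrt(-795) ↦ -sqrt(-795). Hence Gal(Q(sqrt(-795))/Q) = Z/2Z.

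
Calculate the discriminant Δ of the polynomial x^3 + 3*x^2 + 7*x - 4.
Δ = -2443

For x^3 + a x^2 + b x + c the discriminant is Δ = 18 a b c - 4 a^3 c + a^2 b^2 - 4 b^3 - 27 c^2.
Plug a = 3, b = 7, c = -4:
  18*(3)*(7)*(-4) - 4*(3)^3*(-4) + (3)^2*(7)^2 - 4*(7)^3 - 27*(-4)^2
  = -1512 + (432) + 441 + (-1372) + (-432)
  = -2443.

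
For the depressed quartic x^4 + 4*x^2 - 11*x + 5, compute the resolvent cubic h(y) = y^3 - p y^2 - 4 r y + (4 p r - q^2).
h(y) = y^3 - 4*y^2 - 20*y - 41

Identify coefficients: p = 4, q = -11, r = 5.
Plug into h(y) = y^3 - p y^2 - 4 r y + (4 p r - q^2):
  h(y) = y^3 - (4) y^2 - 4*(5) y + (4*(4)*(5) - (-11)^2)
       = y^3 + (-4) y^2 + (-20) y + (-41).
Simplifying: h(y) = y^3 - 4*y^2 - 20*y - 41.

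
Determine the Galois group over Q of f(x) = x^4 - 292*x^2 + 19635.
Gal(K/Q) = V_4 (Klein four-group, Z/2Z × Z/2Z)

f factors as (x^2 - 105)(x^2 - 187), so the splitting field is K = Q(sqrt(105), sqrt(187)). The elements 105, 187, 19635 are all non-squares in Q, so sqrt(105) and sqrt(187) generate independent quadratic extensions. Thus [K:Q] = 4 and Gal(K/Q) is generated by the two order-2 automorphisms sqrt(105) ↦ -sqrt(105) and sqrt(187) ↦ -sqrt(187), giving V_4.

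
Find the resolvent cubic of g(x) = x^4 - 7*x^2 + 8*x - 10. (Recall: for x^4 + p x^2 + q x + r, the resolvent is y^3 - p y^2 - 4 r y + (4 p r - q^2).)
h(y) = y^3 + 7*y^2 + 40*y + 216

Identify coefficients: p = -7, q = 8, r = -10.
Plug into h(y) = y^3 - p y^2 - 4 r y + (4 p r - q^2):
  h(y) = y^3 - (-7) y^2 - 4*(-10) y + (4*(-7)*(-10) - (8)^2)
       = y^3 + (7) y^2 + (40) y + (216).
Simplifying: h(y) = y^3 + 7*y^2 + 40*y + 216.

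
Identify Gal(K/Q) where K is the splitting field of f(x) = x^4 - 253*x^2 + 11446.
Gal(K/Q) = V_4 (Klein four-group, Z/2Z × Z/2Z)

f factors as (x^2 - 59)(x^2 - 194), so the splitting field is K = Q(sqrt(59), sqrt(194)). The elements 59, 194, 11446 are all non-squares in Q, so sqrt(59) and sqrt(194) generate independent quadratic extensions. Thus [K:Q] = 4 and Gal(K/Q) is generated by the two order-2 automorphisms sqrt(59) ↦ -sqrt(59) and sqrt(194) ↦ -sqrt(194), giving V_4.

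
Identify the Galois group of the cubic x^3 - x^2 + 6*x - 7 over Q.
Gal(K/Q) = S_3 (symmetric group of order 6)

Compute the discriminant of x^3 + (-1)*x^2 + (6)*x + (-7): Δ = -1423. Since Δ is not a rational square, the Galois group is not contained in A_3; it must be the full S_3 (irreducibility of the cubic rules out anything smaller).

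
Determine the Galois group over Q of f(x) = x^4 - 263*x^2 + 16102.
Gal(K/Q) = V_4 (Klein four-group, Z/2Z × Z/2Z)

f factors as (x^2 - 97)(x^2 - 166), so the splitting field is K = Q(sqrt(97), sqrt(166)). The elements 97, 166, 16102 are all non-squares in Q, so sqrt(97) and sqrt(166) generate independent quadratic extensions. Thus [K:Q] = 4 and Gal(K/Q) is generated by the two order-2 automorphisms sqrt(97) ↦ -sqrt(97) and sqrt(166) ↦ -sqrt(166), giving V_4.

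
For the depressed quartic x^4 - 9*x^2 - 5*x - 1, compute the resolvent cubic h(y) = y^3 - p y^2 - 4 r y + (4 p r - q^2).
h(y) = y^3 + 9*y^2 + 4*y + 11

Identify coefficients: p = -9, q = -5, r = -1.
Plug into h(y) = y^3 - p y^2 - 4 r y + (4 p r - q^2):
  h(y) = y^3 - (-9) y^2 - 4*(-1) y + (4*(-9)*(-1) - (-5)^2)
       = y^3 + (9) y^2 + (4) y + (11).
Simplifying: h(y) = y^3 + 9*y^2 + 4*y + 11.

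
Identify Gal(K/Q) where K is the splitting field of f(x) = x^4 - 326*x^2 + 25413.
Gal(K/Q) = V_4 (Klein four-group, Z/2Z × Z/2Z)

f factors as (x^2 - 129)(x^2 - 197), so the splitting field is K = Q(sqrt(129), sqrt(197)). The elements 129, 197, 25413 are all non-squares in Q, so sqrt(129) and sqrt(197) generate independent quadratic extensions. Thus [K:Q] = 4 and Gal(K/Q) is generated by the two order-2 automorphisms sqrt(129) ↦ -sqrt(129) and sqrt(197) ↦ -sqrt(197), giving V_4.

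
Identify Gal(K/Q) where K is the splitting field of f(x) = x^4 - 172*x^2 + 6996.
Gal(K/Q) = V_4 (Klein four-group, Z/2Z × Z/2Z)

f factors as (x^2 - 66)(x^2 - 106), so the splitting field is K = Q(sqrt(66), sqrt(106)). The elements 66, 106, 6996 are all non-squares in Q, so sqrt(66) and sqrt(106) generate independent quadratic extensions. Thus [K:Q] = 4 and Gal(K/Q) is generated by the two order-2 automorphisms sqrt(66) ↦ -sqrt(66) and sqrt(106) ↦ -sqrt(106), giving V_4.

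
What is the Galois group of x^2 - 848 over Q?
Gal(K/Q) = Z/2Z (cyclic of order 2)

x^2 - 848 is irreducible over Q since 848 is not a rational square. The splitting field Q(sqrt(848)) has degree 2 over Q, and its unique nontrivial automorphism is sqrt(848) ↦ -sqrt(848). Hence Gal(Q(sqrt(848))/Q) = Z/2Z.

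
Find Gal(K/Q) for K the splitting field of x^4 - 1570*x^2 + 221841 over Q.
Gal(K/Q) = Z/2Z (cyclic of order 2)

f factors as (x^2 - 157)(x^2 - 1413), so the splitting field is K = Q(sqrt(157), sqrt(1413)). The squarefree part of 157 is 157 and the squarefree part of 1413 is also 157, so sqrt(157) and sqrt(1413) are both rational multiples of sqrt(157). Hence Q(sqrt(157)) = Q(sqrt(1413)) = Q(sqrt(157)), and the splitting field collapses to a single degree-2 extension with Galois group Z/2Z.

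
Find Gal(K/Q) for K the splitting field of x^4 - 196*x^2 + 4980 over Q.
Gal(K/Q) = V_4 (Klein four-group, Z/2Z × Z/2Z)

f factors as (x^2 - 166)(x^2 - 30), so the splitting field is K = Q(sqrt(166), sqrt(30)). The elements 166, 30, 4980 are all non-squares in Q, so sqrt(166) and sqrt(30) generate independent quadratic extensions. Thus [K:Q] = 4 and Gal(K/Q) is generated by the two order-2 automorphisms sqrt(166) ↦ -sqrt(166) and sqrt(30) ↦ -sqrt(30), giving V_4.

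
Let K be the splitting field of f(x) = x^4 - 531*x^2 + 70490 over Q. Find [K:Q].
[K:Q] = 4

f factors as (x^2 - 266)(x^2 - 265); the splitting field is K = Q(sqrt(266), sqrt(265)). Since 266, 265, and 70490 are all non-squares in Q, the three subfields Q(sqrt(266)), Q(sqrt(265)), Q(sqrt(70490)) are distinct degree-2 extensions, so [K:Q] = 4 (Klein four Galois group).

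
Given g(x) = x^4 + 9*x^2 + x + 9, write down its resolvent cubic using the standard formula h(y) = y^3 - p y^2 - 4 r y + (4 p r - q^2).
h(y) = y^3 - 9*y^2 - 36*y + 323

Identify coefficients: p = 9, q = 1, r = 9.
Plug into h(y) = y^3 - p y^2 - 4 r y + (4 p r - q^2):
  h(y) = y^3 - (9) y^2 - 4*(9) y + (4*(9)*(9) - (1)^2)
       = y^3 + (-9) y^2 + (-36) y + (323).
Simplifying: h(y) = y^3 - 9*y^2 - 36*y + 323.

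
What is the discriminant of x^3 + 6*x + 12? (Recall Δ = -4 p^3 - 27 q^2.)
Δ = -4752

For a depressed cubic x^3 + p x + q the discriminant is Δ = -4 p^3 - 27 q^2 = -4*(6)^3 - 27*(12)^2 = -864 - 3888 = -4752.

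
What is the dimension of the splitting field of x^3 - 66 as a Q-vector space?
[K:Q] = 6

x^3 - 66 has one real root r = 66^(1/3) and two complex roots r*zeta_3, r*zeta_3^2 where zeta_3 = e^(2*pi*i/3). The splitting field is Q(r, zeta_3). [Q(r):Q] = 3 and [Q(zeta_3):Q] = 2 with gcd = 1, so [Q(r, zeta_3):Q] = 3 * 2 = 6.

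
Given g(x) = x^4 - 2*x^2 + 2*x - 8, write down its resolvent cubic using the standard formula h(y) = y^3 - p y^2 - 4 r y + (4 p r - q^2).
h(y) = y^3 + 2*y^2 + 32*y + 60

Identify coefficients: p = -2, q = 2, r = -8.
Plug into h(y) = y^3 - p y^2 - 4 r y + (4 p r - q^2):
  h(y) = y^3 - (-2) y^2 - 4*(-8) y + (4*(-2)*(-8) - (2)^2)
       = y^3 + (2) y^2 + (32) y + (60).
Simplifying: h(y) = y^3 + 2*y^2 + 32*y + 60.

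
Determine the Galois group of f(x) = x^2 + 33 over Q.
Gal(K/Q) = Z/2Z (cyclic of order 2)

x^2 + 33 is irreducible over Q since -33 is not a rational square. The splitting field Q(sqrt(-33)) has degree 2 over Q, and its unique nontrivial automorphism is sqrt(-33) ↦ -sqrt(-33). Hence Gal(Q(sqrt(-33))/Q) = Z/2Z.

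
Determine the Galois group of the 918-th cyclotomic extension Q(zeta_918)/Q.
|Gal(Q(zeta_918)/Q)| = phi(918) = 288; group ≅ (Z/918Z)^* ≅ Z/16Z × Z/18Z

The n-th cyclotomic polynomial Φ_918(x) is the minimal polynomial of zeta_918 over Q and has degree phi(918) = 288. So Q(zeta_918) is a degree-288 Galois extension with Galois group (Z/918Z)^*. By CRT, (Z/918Z)^* ≅ (Z/2Z)^* × (Z/27Z)^* × (Z/17Z)^*. Each prime-power unit group is (Z/2Z)^* ≅ trivial group (order 1); (Z/27Z)^* ≅ Z/18Z; (Z/17Z)^* ≅ Z/16Z. Hence Gal(Q(zeta_918)/Q) ≅ Z/16Z × Z/18Z.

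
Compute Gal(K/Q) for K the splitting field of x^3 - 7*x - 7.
Gal(K/Q) = A_3 (cyclic of order 3)

Compute the discriminant of x^3 + (0)*x^2 + (-7)*x + (-7): Δ = 49. Since Δ is a perfect square (Δ = 7^2), the Galois group is contained in A_3. Irreducibility forces the group to be transitive on three roots, so Gal = A_3.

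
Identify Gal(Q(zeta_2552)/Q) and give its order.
|Gal(Q(zeta_2552)/Q)| = phi(2552) = 1120; group ≅ (Z/2552Z)^* ≅ Z/2Z × Z/2Z × Z/10Z × Z/28Z

The n-th cyclotomic polynomial Φ_2552(x) is the minimal polynomial of zeta_2552 over Q and has degree phi(2552) = 1120. So Q(zeta_2552) is a degree-1120 Galois extension with Galois group (Z/2552Z)^*. By CRT, (Z/2552Z)^* ≅ (Z/8Z)^* × (Z/11Z)^* × (Z/29Z)^*. Each prime-power unit group is (Z/8Z)^* ≅ Z/2Z × Z/2Z; (Z/11Z)^* ≅ Z/10Z; (Z/29Z)^* ≅ Z/28Z. Hence Gal(Q(zeta_2552)/Q) ≅ Z/2Z × Z/2Z × Z/10Z × Z/28Z.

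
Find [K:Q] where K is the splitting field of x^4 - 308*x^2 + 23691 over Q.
[K:Q] = 4

f factors as (x^2 - 149)(x^2 - 159); the splitting field is K = Q(sqrt(149), sqrt(159)). Since 149, 159, and 23691 are all non-squares in Q, the three subfields Q(sqrt(149)), Q(sqrt(159)), Q(sqrt(23691)) are distinct degree-2 extensions, so [K:Q] = 4 (Klein four Galois group).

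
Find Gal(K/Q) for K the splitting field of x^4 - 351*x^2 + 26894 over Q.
Gal(K/Q) = V_4 (Klein four-group, Z/2Z × Z/2Z)

f factors as (x^2 - 238)(x^2 - 113), so the splitting field is K = Q(sqrt(238), sqrt(113)). The elements 238, 113, 26894 are all non-squares in Q, so sqrt(238) and sqrt(113) generate independent quadratic extensions. Thus [K:Q] = 4 and Gal(K/Q) is generated by the two order-2 automorphisms sqrt(238) ↦ -sqrt(238) and sqrt(113) ↦ -sqrt(113), giving V_4.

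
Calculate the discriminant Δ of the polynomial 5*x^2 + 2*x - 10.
Δ = 204

For a quadratic a x^2 + b x + c the discriminant is Δ = b^2 - 4ac = (2)^2 - 4*(5)*(-10) = 4 - (-200) = 204.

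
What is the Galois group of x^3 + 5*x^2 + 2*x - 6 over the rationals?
Gal(K/Q) = S_3 (symmetric group of order 6)

Compute the discriminant of x^3 + (5)*x^2 + (2)*x + (-6): Δ = 1016. Since Δ is not a rational square, the Galois group is not contained in A_3; it must be the full S_3 (irreducibility of the cubic rules out anything smaller).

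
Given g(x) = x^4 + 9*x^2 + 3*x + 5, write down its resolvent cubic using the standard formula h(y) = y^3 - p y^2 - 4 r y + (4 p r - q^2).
h(y) = y^3 - 9*y^2 - 20*y + 171

Identify coefficients: p = 9, q = 3, r = 5.
Plug into h(y) = y^3 - p y^2 - 4 r y + (4 p r - q^2):
  h(y) = y^3 - (9) y^2 - 4*(5) y + (4*(9)*(5) - (3)^2)
       = y^3 + (-9) y^2 + (-20) y + (171).
Simplifying: h(y) = y^3 - 9*y^2 - 20*y + 171.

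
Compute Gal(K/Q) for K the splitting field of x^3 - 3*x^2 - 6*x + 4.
Gal(K/Q) = S_3 (symmetric group of order 6)

Compute the discriminant of x^3 + (-3)*x^2 + (-6)*x + (4): Δ = 2484. Since Δ is not a rational square, the Galois group is not contained in A_3; it must be the full S_3 (irreducibility of the cubic rules out anything smaller).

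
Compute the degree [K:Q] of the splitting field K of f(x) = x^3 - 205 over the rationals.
[K:Q] = 6

x^3 - 205 has one real root r = 205^(1/3) and two complex roots r*zeta_3, r*zeta_3^2 where zeta_3 = e^(2*pi*i/3). The splitting field is Q(r, zeta_3). [Q(r):Q] = 3 and [Q(zeta_3):Q] = 2 with gcd = 1, so [Q(r, zeta_3):Q] = 3 * 2 = 6.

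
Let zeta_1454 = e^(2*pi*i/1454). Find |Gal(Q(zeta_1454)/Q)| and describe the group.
|Gal(Q(zeta_1454)/Q)| = phi(1454) = 726; group ≅ (Z/1454Z)^* ≅ Z/726Z

The n-th cyclotomic polynomial Φ_1454(x) is the minimal polynomial of zeta_1454 over Q and has degree phi(1454) = 726. So Q(zeta_1454) is a degree-726 Galois extension with Galois group (Z/1454Z)^*. By CRT, (Z/1454Z)^* ≅ (Z/2Z)^* × (Z/727Z)^*. Each prime-power unit group is (Z/2Z)^* ≅ trivial group (order 1); (Z/727Z)^* ≅ Z/726Z. Hence Gal(Q(zeta_1454)/Q) ≅ Z/726Z.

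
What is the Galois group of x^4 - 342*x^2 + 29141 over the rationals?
Gal(K/Q) = V_4 (Klein four-group, Z/2Z × Z/2Z)

f factors as (x^2 - 181)(x^2 - 161), so the splitting field is K = Q(sqrt(181), sqrt(161)). The elements 181, 161, 29141 are all non-squares in Q, so sqrt(181) and sqrt(161) generate independent quadratic extensions. Thus [K:Q] = 4 and Gal(K/Q) is generated by the two order-2 automorphisms sqrt(181) ↦ -sqrt(181) and sqrt(161) ↦ -sqrt(161), giving V_4.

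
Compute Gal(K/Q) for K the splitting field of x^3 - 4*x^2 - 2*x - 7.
Gal(K/Q) = S_3 (symmetric group of order 6)

Compute the discriminant of x^3 + (-4)*x^2 + (-2)*x + (-7): Δ = -4027. Since Δ is not a rational square, the Galois group is not contained in A_3; it must be the full S_3 (irreducibility of the cubic rules out anything smaller).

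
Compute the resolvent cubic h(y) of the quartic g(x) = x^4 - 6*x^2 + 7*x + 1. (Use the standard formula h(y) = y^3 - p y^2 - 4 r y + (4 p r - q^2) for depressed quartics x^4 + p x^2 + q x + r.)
h(y) = y^3 + 6*y^2 - 4*y - 73

Identify coefficients: p = -6, q = 7, r = 1.
Plug into h(y) = y^3 - p y^2 - 4 r y + (4 p r - q^2):
  h(y) = y^3 - (-6) y^2 - 4*(1) y + (4*(-6)*(1) - (7)^2)
       = y^3 + (6) y^2 + (-4) y + (-73).
Simplifying: h(y) = y^3 + 6*y^2 - 4*y - 73.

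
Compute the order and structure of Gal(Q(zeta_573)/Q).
|Gal(Q(zeta_573)/Q)| = phi(573) = 380; group ≅ (Z/573Z)^* ≅ Z/2Z × Z/190Z

The n-th cyclotomic polynomial Φ_573(x) is the minimal polynomial of zeta_573 over Q and has degree phi(573) = 380. So Q(zeta_573) is a degree-380 Galois extension with Galois group (Z/573Z)^*. By CRT, (Z/573Z)^* ≅ (Z/3Z)^* × (Z/191Z)^*. Each prime-power unit group is (Z/3Z)^* ≅ Z/2Z; (Z/191Z)^* ≅ Z/190Z. Hence Gal(Q(zeta_573)/Q) ≅ Z/2Z × Z/190Z.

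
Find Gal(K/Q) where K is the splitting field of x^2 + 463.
Gal(K/Q) = Z/2Z (cyclic of order 2)

x^2 + 463 is irreducible over Q since -463 is not a rational square. The splitting field Q(sqrt(-463)) has degree 2 over Q, and its unique nontrivial automorphism is sqrt(-463) ↦ -sqrt(-463). Hence Gal(Q(sqrt(-463))/Q) = Z/2Z.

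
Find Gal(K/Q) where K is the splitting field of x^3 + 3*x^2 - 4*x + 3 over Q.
Gal(K/Q) = S_3 (symmetric group of order 6)

Compute the discriminant of x^3 + (3)*x^2 + (-4)*x + (3): Δ = -815. Since Δ is not a rational square, the Galois group is not contained in A_3; it must be the full S_3 (irreducibility of the cubic rules out anything smaller).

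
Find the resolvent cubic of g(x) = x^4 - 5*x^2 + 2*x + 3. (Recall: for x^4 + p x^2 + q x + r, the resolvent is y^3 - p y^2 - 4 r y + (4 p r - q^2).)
h(y) = y^3 + 5*y^2 - 12*y - 64

Identify coefficients: p = -5, q = 2, r = 3.
Plug into h(y) = y^3 - p y^2 - 4 r y + (4 p r - q^2):
  h(y) = y^3 - (-5) y^2 - 4*(3) y + (4*(-5)*(3) - (2)^2)
       = y^3 + (5) y^2 + (-12) y + (-64).
Simplifying: h(y) = y^3 + 5*y^2 - 12*y - 64.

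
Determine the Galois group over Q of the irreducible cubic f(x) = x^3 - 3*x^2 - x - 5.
Gal(K/Q) = S_3 (symmetric group of order 6)

Compute the discriminant of x^3 + (-3)*x^2 + (-1)*x + (-5): Δ = -1472. Since Δ is not a rational square, the Galois group is not contained in A_3; it must be the full S_3 (irreducibility of the cubic rules out anything smaller).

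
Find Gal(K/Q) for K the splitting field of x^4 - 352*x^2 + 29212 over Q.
Gal(K/Q) = V_4 (Klein four-group, Z/2Z × Z/2Z)

f factors as (x^2 - 218)(x^2 - 134), so the splitting field is K = Q(sqrt(218), sqrt(134)). The elements 218, 134, 29212 are all non-squares in Q, so sqrt(218) and sqrt(134) generate independent quadratic extensions. Thus [K:Q] = 4 and Gal(K/Q) is generated by the two order-2 automorphisms sqrt(218) ↦ -sqrt(218) and sqrt(134) ↦ -sqrt(134), giving V_4.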